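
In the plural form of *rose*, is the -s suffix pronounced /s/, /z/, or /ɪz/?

The stem *rose* ends in a sibilant (/s, z, ʃ, ʒ, tʃ, dʒ/).
The plural suffix surfaces as /ɪz/ after sibilants, /s/ after other voiceless consonants, and /z/ after other voiced sounds.
So the plural -s on *rose* is pronounced /ɪz/.

/ɪz/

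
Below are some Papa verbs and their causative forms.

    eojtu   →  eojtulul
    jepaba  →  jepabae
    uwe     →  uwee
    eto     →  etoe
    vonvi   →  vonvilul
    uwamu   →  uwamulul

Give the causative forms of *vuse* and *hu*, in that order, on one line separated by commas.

The alternation tracks the last vowel of the stem — -lul when the last vowel of the stem is a high vowel (*eojtu*, *vonvi*, *uwamu*); -e when the last vowel of the stem is a non-high vowel (*jepaba*, *uwe*, *eto*).
The last vowel of *vuse* is /e/, which is a non-high vowel, so the suffix is -e, giving *vusee*.
*hu*: last vowel = /u/, a high vowel → -lul → *hulul*.

vusee, hulul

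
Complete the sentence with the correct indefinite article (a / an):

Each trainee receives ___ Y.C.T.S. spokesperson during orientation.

The indefinite article is chosen by the initial *sound* of the following word, not its spelling.
The initialism *Y.C.T.S.* is read letter by letter; the first letter, Y, is pronounced /waɪ/, which begins with a consonant sound.
So the article is *a*: Each trainee receives a Y.C.T.S. spokesperson during orientation.

a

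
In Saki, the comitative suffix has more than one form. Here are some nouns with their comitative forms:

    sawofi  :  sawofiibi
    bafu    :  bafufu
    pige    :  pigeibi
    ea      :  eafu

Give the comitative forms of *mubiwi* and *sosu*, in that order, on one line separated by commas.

The suffix is conditioned by the last vowel: -ibi when the last vowel of the stem is a front vowel (*sawofi*, *pige*); -fu when the last vowel of the stem is a back vowel (*bafu*, *ea*).
*mubiwi*: last vowel = /i/, a front vowel → -ibi → *mubiwiibi*.
*sosu* — last vowel /u/ (a back vowel) → -fu → *sosufu*.

mubiwiibi, sosufu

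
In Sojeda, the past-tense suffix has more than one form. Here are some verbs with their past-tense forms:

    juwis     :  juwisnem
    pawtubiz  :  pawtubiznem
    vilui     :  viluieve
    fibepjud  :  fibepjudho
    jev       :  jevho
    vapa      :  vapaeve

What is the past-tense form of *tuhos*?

The suffix is conditioned by the final sound: -nem when the stem ends in a sibilant (*juwis*, *pawtubiz*); -ho when the stem ends in a non-sibilant consonant (*fibepjud*, *jev*); -eve when the stem ends in a vowel (*vilui*, *vapa*).
*tuhos*: final sound = /s/, a sibilant → -nem → *tuhosnem*.

tuhosnem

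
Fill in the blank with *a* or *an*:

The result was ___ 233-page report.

The indefinite article is chosen by the initial *sound* of the following word, not its spelling.
The number *233* is spoken "two hundred …", beginning with /tuː/ — a consonant sound.
So the article is *a*: The result was a 233-page report.

a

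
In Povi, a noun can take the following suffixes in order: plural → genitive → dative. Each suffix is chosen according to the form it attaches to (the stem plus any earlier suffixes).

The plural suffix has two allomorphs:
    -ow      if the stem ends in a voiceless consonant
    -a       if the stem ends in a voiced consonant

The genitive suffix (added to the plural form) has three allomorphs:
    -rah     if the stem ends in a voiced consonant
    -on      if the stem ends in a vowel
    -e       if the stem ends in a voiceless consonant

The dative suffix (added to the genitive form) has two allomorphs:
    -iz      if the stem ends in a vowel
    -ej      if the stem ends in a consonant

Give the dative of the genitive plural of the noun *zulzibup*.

zulzibupowrahej

*zulzibup* — final consonant /p/ (voiceless) → -ow → *zulzibupow*.
Since the final sound of the plural form *zulzibupow* is /w/ (a voiced consonant), it takes -rah, giving *zulzibupowrah*.
The final sound of the genitive form *zulzibupowrah* is /h/, which is a consonant, so the dative suffix is -ej, giving *zulzibupowrahej*.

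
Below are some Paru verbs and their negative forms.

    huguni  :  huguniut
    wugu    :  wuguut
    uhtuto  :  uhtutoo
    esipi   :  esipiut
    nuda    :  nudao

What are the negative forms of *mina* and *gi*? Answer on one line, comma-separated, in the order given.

minao, giut

The alternation tracks the last vowel of the stem — -ut when the last vowel of the stem is a high vowel (*huguni*, *wugu*, *esipi*); -o when the last vowel of the stem is a non-high vowel (*uhtuto*, *nuda*).
*mina* — last vowel /a/ (a non-high vowel) → -o → *minao*.
The last vowel of *gi* is /i/, which is a high vowel, so the suffix is -ut, giving *giut*.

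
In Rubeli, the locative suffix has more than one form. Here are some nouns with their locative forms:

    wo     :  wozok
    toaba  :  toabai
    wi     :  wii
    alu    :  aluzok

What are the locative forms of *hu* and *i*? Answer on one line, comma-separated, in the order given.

Looking at the last vowel of each stem: -zok when the last vowel of the stem is a rounded vowel (*wo*, *alu*); -i when the last vowel of the stem is an unrounded vowel (*toaba*, *wi*).
Since the last vowel of *hu* is /u/ (a rounded vowel), it takes -zok, giving *huzok*.
Since the last vowel of *i* is /i/ (an unrounded vowel), it takes -i, giving *ii*.

huzok, ii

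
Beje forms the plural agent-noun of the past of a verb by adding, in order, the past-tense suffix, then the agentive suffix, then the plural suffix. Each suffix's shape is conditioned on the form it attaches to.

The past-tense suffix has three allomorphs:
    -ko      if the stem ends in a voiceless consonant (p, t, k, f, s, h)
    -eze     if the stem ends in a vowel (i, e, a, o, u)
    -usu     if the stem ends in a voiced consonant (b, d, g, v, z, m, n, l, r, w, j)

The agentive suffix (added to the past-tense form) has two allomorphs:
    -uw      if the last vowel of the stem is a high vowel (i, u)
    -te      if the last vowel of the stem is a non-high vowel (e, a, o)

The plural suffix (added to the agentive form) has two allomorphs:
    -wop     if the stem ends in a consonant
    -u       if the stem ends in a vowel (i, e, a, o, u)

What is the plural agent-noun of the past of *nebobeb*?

The final sound of *nebobeb* is /b/, which is a voiced consonant, so the past-tense suffix is -usu, giving *nebobebusu*.
The last vowel of the past-tense form *nebobebusu* is /u/, which is a high vowel, so the agentive suffix is -uw, giving *nebobebusuuw*.
The agentive form *nebobebusuuw* — final sound /w/ (a consonant) → -wop → *nebobebusuuwwop*.

nebobebusuuwwop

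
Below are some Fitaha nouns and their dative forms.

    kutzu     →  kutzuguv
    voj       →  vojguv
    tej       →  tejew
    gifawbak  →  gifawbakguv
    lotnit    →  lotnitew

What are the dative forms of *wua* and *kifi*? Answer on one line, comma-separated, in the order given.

The pattern is front/back vowel harmony: -ew when the last vowel of the stem is a front vowel (*tej*, *lotnit*); -guv when the last vowel of the stem is a back vowel (*kutzu*, *voj*, *gifawbak*).
The last vowel of *wua* is /a/, which is a back vowel, so the suffix is -guv, giving *wuaguv*.
Since the last vowel of *kifi* is /i/ (a front vowel), it takes -ew, giving *kifiew*.

wuaguv, kifiew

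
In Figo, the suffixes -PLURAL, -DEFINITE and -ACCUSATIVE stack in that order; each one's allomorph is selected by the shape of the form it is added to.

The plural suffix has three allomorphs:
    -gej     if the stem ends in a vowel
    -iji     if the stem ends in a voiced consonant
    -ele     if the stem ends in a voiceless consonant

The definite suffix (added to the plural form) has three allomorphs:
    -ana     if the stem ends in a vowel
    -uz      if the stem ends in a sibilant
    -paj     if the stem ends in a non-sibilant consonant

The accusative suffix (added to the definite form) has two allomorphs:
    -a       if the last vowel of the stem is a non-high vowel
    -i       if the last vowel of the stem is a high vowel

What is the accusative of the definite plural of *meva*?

The final sound of *meva* is /a/, which is a vowel, so the plural suffix is -gej, giving *mevagej*.
Since the final sound of the plural form *mevagej* is /j/ (a non-sibilant consonant), it takes -paj, giving *mevagejpaj*.
Since the last vowel of the definite form *mevagejpaj* is /a/ (a non-high vowel), it takes -a, giving *mevagejpaja*.

mevagejpaja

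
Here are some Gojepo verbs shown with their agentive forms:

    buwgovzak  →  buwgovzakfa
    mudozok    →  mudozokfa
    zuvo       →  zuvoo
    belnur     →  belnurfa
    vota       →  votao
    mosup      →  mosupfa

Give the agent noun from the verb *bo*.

The alternation tracks the final sound of the stem — -fa when the stem ends in a consonant (*buwgovzak*, *mudozok*, *belnur*, *mosup*); -o when the stem ends in a vowel (*zuvo*, *vota*).
*bo* — final sound /o/ (a vowel) → -o → *boo*.

boo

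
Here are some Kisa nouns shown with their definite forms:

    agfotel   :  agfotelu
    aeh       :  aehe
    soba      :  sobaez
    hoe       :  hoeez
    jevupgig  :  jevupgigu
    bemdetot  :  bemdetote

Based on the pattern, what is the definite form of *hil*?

Looking at the final sound of each stem: -e when the stem ends in a voiceless consonant (*aeh*, *bemdetot*); -u when the stem ends in a voiced consonant (*agfotel*, *jevupgig*); -ez when the stem ends in a vowel (*soba*, *hoe*).
Since the final sound of *hil* is /l/ (a voiced consonant), it takes -u, giving *hilu*.

hilu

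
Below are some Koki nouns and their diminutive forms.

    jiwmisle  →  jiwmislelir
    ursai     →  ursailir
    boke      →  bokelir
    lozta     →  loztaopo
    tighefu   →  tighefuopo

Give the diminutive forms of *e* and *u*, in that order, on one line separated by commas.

elir, uopo

The pattern is front/back vowel harmony: -lir when the last vowel of the stem is a front vowel (*jiwmisle*, *ursai*, *boke*); -opo when the last vowel of the stem is a back vowel (*lozta*, *tighefu*).
*e* — last vowel /e/ (a front vowel) → -lir → *elir*.
The last vowel of *u* is /u/, which is a back vowel, so the suffix is -opo, giving *uopo*.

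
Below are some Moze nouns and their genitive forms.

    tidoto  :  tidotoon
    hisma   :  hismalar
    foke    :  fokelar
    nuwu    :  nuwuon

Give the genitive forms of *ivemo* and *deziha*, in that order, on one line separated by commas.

The pattern is rounding harmony: -on when the last vowel of the stem is a rounded vowel (*tidoto*, *nuwu*); -lar when the last vowel of the stem is an unrounded vowel (*hisma*, *foke*).
The last vowel of *ivemo* is /o/, which is a rounded vowel, so the suffix is -on, giving *ivemoon*.
*deziha*: last vowel = /a/, an unrounded vowel → -lar → *dezihalar*.

ivemoon, dezihalar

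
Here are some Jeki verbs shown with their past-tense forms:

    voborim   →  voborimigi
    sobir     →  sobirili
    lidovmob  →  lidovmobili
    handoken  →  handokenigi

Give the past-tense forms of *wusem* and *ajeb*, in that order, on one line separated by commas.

The suffix is conditioned by the final consonant: -igi when the stem ends in a nasal (*voborim*, *handoken*); -ili when the stem ends in a non-nasal consonant (*sobir*, *lidovmob*).
*wusem*: final consonant = /m/, a nasal → -igi → *wusemigi*.
The final consonant of *ajeb* is /b/, which is non-nasal, so the suffix is -ili, giving *ajebili*.

wusemigi, ajebili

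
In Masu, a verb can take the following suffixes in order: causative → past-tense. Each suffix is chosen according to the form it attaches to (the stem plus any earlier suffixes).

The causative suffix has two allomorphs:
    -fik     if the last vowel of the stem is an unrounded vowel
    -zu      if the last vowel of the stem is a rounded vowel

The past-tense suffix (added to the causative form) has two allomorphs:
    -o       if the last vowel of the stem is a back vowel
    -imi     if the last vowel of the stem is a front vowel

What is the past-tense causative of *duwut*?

The last vowel of *duwut* is /u/, which is a rounded vowel, so the causative suffix is -zu, giving *duwutzu*.
The last vowel of the causative form *duwutzu* is /u/, which is a back vowel, so the past-tense suffix is -o, giving *duwutzuo*.

duwutzuo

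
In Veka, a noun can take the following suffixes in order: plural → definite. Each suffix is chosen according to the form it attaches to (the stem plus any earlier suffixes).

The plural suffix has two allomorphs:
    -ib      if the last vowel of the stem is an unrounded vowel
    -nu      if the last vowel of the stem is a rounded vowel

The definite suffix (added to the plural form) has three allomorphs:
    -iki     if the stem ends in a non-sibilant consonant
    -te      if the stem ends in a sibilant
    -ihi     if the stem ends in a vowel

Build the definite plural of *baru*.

*baru* — last vowel /u/ (a rounded vowel) → -nu → *barunu*.
Since the final sound of the plural form *barunu* is /u/ (a vowel), it takes -ihi, giving *barunuihi*.

barunuihi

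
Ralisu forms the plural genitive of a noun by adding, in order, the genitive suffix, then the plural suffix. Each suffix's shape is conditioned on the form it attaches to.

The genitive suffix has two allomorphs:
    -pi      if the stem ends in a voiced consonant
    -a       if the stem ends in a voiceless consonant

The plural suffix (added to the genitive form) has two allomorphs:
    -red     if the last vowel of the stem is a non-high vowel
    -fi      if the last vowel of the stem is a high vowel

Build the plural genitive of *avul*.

*avul*: final consonant = /l/, voiced → -pi → *avulpi*.
The genitive form *avulpi*: last vowel = /i/, a high vowel → -fi → *avulpifi*.

avulpifi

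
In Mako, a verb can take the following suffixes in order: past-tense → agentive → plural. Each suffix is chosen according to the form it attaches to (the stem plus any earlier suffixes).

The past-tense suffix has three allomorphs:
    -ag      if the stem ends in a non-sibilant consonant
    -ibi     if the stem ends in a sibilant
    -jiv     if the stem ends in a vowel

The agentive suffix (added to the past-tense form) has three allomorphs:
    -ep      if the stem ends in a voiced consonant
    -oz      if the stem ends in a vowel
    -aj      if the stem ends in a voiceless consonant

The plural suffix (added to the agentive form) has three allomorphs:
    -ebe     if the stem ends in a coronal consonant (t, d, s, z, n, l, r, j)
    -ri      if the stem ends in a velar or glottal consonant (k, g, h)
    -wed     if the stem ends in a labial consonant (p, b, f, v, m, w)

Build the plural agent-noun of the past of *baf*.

bafagepwed

*baf*: final sound = /f/, a non-sibilant consonant → -ag → *bafag*.
The past-tense form *bafag* — final sound /g/ (a voiced consonant) → -ep → *bafagep*.
The agentive form *bafagep* — final consonant /p/ (labial) → -wed → *bafagepwed*.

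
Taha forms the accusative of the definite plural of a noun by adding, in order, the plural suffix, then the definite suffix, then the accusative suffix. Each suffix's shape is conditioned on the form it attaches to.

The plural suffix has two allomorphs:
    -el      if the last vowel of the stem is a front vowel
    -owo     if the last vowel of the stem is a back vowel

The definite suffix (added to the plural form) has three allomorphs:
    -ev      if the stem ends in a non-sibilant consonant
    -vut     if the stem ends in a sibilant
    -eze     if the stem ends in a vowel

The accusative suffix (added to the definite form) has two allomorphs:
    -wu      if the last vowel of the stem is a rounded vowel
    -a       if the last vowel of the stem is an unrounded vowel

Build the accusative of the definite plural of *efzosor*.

*efzosor*: last vowel = /o/, a back vowel → -owo → *efzosorowo*.
Since the final sound of the plural form *efzosorowo* is /o/ (a vowel), it takes -eze, giving *efzosorowoeze*.
The definite form *efzosorowoeze*: last vowel = /e/, an unrounded vowel → -a → *efzosorowoezea*.

efzosorowoezea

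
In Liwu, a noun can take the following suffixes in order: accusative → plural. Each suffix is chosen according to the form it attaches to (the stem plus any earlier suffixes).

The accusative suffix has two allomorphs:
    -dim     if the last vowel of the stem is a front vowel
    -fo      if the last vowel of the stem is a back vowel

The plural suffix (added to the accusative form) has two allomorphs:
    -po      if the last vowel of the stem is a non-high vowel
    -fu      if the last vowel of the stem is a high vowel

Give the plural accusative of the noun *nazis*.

nazisdimfu

Since the last vowel of *nazis* is /i/ (a front vowel), it takes -dim, giving *nazisdim*.
Since the last vowel of the accusative form *nazisdim* is /i/ (a high vowel), it takes -fu, giving *nazisdimfu*.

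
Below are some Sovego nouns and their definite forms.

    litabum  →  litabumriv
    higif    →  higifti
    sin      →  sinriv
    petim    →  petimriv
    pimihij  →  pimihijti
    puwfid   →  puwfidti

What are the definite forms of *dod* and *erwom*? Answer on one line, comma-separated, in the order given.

The alternation tracks the final consonant of the stem — -riv when the stem ends in a nasal (*litabum*, *sin*, *petim*); -ti when the stem ends in a non-nasal consonant (*higif*, *pimihij*, *puwfid*).
*dod*: final consonant = /d/, non-nasal → -ti → *dodti*.
*erwom*: final consonant = /m/, a nasal → -riv → *erwomriv*.

dodti, erwomriv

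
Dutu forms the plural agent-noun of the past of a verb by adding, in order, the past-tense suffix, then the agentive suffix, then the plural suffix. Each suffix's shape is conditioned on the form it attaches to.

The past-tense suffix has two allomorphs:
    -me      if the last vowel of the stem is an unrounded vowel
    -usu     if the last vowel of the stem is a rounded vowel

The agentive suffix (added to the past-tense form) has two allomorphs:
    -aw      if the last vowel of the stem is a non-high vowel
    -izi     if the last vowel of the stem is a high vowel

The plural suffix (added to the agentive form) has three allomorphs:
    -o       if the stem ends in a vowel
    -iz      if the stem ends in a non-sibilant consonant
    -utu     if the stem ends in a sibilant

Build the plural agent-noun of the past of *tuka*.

*tuka*: last vowel = /a/, an unrounded vowel → -me → *tukame*.
The last vowel of the past-tense form *tukame* is /e/, which is a non-high vowel, so the agentive suffix is -aw, giving *tukameaw*.
The final sound of the agentive form *tukameaw* is /w/, which is a non-sibilant consonant, so the plural suffix is -iz, giving *tukameawiz*.

tukameawiz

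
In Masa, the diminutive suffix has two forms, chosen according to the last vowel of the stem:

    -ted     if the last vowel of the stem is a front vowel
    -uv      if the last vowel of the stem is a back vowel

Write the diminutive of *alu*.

aluuv

The last vowel of *alu* is /u/, which is a back vowel, so the suffix is -uv, giving *aluuv*.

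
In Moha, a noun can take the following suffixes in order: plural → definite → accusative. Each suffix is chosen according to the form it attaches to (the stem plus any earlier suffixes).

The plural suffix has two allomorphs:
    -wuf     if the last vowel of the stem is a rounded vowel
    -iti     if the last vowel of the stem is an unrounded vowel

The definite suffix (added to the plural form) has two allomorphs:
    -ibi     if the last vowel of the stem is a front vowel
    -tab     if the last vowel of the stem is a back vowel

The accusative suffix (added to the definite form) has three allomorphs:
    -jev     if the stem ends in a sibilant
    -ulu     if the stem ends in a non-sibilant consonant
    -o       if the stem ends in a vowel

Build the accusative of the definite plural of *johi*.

Since the last vowel of *johi* is /i/ (an unrounded vowel), it takes -iti, giving *johiiti*.
The plural form *johiiti* — last vowel /i/ (a front vowel) → -ibi → *johiitiibi*.
The final sound of the definite form *johiitiibi* is /i/, which is a vowel, so the accusative suffix is -o, giving *johiitiibio*.

johiitiibio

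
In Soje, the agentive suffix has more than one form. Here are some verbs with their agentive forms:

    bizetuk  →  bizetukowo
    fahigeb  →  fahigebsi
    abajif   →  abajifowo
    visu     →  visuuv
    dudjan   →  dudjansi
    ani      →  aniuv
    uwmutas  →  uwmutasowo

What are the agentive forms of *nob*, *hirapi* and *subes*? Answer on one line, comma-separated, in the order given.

Looking at the final sound of each stem: -owo when the stem ends in a voiceless consonant (*bizetuk*, *abajif*, *uwmutas*); -si when the stem ends in a voiced consonant (*fahigeb*, *dudjan*); -uv when the stem ends in a vowel (*visu*, *ani*).
*nob* — final sound /b/ (a voiced consonant) → -si → *nobsi*.
*hirapi*: final sound = /i/, a vowel → -uv → *hirapiuv*.
Since the final sound of *subes* is /s/ (a voiceless consonant), it takes -owo, giving *subesowo*.

nobsi, hirapiuv, subesowo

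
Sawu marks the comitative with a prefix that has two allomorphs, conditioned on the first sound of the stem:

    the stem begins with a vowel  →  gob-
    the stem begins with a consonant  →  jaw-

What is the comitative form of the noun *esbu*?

*esbu* — first sound /e/ (a vowel) → gob- → *gobesbu*.

gobesbu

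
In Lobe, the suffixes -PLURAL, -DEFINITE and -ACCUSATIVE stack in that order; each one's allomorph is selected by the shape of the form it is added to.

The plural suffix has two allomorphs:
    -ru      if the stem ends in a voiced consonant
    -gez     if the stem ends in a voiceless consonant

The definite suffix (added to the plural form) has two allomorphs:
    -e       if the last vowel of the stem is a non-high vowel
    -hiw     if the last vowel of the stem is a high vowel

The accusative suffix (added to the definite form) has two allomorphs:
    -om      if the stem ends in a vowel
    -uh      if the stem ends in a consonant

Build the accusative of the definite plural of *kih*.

The final consonant of *kih* is /h/, which is voiceless, so the plural suffix is -gez, giving *kihgez*.
The last vowel of the plural form *kihgez* is /e/, which is a non-high vowel, so the definite suffix is -e, giving *kihgeze*.
The definite form *kihgeze*: final sound = /e/, a vowel → -om → *kihgezeom*.

kihgezeom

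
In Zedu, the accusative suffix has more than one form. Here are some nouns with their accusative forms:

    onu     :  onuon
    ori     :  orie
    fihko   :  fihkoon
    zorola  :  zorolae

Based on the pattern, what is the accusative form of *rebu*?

The suffix is conditioned by the last vowel: -on when the last vowel of the stem is a rounded vowel (*onu*, *fihko*); -e when the last vowel of the stem is an unrounded vowel (*ori*, *zorola*).
*rebu*: last vowel = /u/, a rounded vowel → -on → *rebuon*.

rebuon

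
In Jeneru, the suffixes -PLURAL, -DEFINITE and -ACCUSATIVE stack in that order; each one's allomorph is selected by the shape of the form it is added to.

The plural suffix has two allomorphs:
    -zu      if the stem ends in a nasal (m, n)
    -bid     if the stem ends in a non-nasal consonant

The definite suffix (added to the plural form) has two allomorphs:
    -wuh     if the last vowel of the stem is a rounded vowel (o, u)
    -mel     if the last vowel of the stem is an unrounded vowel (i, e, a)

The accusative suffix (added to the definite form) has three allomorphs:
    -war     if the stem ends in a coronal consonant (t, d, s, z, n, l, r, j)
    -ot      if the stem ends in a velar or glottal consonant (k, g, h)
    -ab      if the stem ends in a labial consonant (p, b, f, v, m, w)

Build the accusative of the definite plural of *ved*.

Since the final consonant of *ved* is /d/ (non-nasal), it takes -bid, giving *vedbid*.
The plural form *vedbid*: last vowel = /i/, an unrounded vowel → -mel → *vedbidmel*.
Since the final consonant of the definite form *vedbidmel* is /l/ (coronal), it takes -war, giving *vedbidmelwar*.

vedbidmelwar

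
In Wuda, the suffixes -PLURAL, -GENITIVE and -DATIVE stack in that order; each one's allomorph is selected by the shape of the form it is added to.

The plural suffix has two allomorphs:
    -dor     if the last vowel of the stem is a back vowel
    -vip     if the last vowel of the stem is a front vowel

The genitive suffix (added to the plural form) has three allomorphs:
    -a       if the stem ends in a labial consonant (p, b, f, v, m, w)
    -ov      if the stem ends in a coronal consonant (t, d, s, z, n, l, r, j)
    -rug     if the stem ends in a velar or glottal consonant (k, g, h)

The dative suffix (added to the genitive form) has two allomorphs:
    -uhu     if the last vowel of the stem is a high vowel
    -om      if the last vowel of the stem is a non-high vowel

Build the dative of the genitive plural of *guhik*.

guhikvipaom

Since the last vowel of *guhik* is /i/ (a front vowel), it takes -vip, giving *guhikvip*.
Since the final consonant of the plural form *guhikvip* is /p/ (labial), it takes -a, giving *guhikvipa*.
The genitive form *guhikvipa* — last vowel /a/ (a non-high vowel) → -om → *guhikvipaom*.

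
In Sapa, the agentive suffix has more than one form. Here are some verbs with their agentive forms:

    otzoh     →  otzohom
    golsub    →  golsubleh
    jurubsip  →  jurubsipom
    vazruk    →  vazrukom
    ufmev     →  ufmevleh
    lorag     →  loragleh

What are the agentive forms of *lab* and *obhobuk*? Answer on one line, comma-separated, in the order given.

lableh, obhobukom

The pattern is voicing of the final consonant: -om when the stem ends in a voiceless consonant (*otzoh*, *jurubsip*, *vazruk*); -leh when the stem ends in a voiced consonant (*golsub*, *ufmev*, *lorag*).
*lab*: final consonant = /b/, voiced → -leh → *lableh*.
Since the final consonant of *obhobuk* is /k/ (voiceless), it takes -om, giving *obhobukom*.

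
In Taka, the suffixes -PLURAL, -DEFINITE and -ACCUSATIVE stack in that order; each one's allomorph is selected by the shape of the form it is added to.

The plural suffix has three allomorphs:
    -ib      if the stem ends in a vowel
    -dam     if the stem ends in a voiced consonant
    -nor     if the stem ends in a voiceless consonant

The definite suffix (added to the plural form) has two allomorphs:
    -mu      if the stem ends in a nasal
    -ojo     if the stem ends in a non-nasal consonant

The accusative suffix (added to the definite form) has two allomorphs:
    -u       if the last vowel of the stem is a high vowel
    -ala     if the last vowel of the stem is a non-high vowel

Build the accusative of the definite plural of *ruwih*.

*ruwih* — final sound /h/ (a voiceless consonant) → -nor → *ruwihnor*.
The plural form *ruwihnor*: final consonant = /r/, non-nasal → -ojo → *ruwihnorojo*.
The definite form *ruwihnorojo*: last vowel = /o/, a non-high vowel → -ala → *ruwihnorojoala*.

ruwihnorojoala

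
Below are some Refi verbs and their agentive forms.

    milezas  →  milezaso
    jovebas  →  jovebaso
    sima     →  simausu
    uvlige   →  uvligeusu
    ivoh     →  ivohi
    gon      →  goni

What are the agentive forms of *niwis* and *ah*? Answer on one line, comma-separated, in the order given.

niwiso, ahi

The suffix is conditioned by the final sound: -o when the stem ends in a sibilant (*milezas*, *jovebas*); -i when the stem ends in a non-sibilant consonant (*ivoh*, *gon*); -usu when the stem ends in a vowel (*sima*, *uvlige*).
*niwis* — final sound /s/ (a sibilant) → -o → *niwiso*.
Since the final sound of *ah* is /h/ (a non-sibilant consonant), it takes -i, giving *ahi*.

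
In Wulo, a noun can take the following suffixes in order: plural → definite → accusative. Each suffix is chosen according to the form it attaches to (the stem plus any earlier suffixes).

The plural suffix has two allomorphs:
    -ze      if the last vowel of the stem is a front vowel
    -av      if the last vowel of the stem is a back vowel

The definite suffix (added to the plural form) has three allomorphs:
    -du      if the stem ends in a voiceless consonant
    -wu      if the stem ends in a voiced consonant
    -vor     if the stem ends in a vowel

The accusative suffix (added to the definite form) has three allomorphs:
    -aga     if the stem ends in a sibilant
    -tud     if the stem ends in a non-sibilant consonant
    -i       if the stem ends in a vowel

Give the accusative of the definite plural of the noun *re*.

Since the last vowel of *re* is /e/ (a front vowel), it takes -ze, giving *reze*.
The plural form *reze* — final sound /e/ (a vowel) → -vor → *rezevor*.
The definite form *rezevor*: final sound = /r/, a non-sibilant consonant → -tud → *rezevortud*.

rezevortud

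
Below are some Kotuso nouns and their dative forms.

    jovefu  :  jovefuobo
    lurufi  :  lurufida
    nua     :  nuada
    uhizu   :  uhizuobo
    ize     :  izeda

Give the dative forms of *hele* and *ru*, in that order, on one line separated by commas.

heleda, ruobo

The alternation tracks the last vowel of the stem — -obo when the last vowel of the stem is a rounded vowel (*jovefu*, *uhizu*); -da when the last vowel of the stem is an unrounded vowel (*lurufi*, *nua*, *ize*).
*hele* — last vowel /e/ (an unrounded vowel) → -da → *heleda*.
The last vowel of *ru* is /u/, which is a rounded vowel, so the suffix is -obo, giving *ruobo*.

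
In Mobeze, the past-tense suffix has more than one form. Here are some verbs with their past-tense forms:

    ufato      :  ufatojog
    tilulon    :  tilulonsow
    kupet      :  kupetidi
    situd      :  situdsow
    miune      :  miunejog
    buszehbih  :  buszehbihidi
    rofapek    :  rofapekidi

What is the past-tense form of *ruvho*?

ruvhojog

The alternation tracks the final sound of the stem — -idi when the stem ends in a voiceless consonant (*kupet*, *buszehbih*, *rofapek*); -sow when the stem ends in a voiced consonant (*tilulon*, *situd*); -jog when the stem ends in a vowel (*ufato*, *miune*).
The final sound of *ruvho* is /o/, which is a vowel, so the suffix is -jog, giving *ruvhojog*.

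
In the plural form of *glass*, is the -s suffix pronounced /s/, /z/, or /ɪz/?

/ɪz/

The stem *glass* ends in a sibilant (/s, z, ʃ, ʒ, tʃ, dʒ/).
The plural suffix surfaces as /ɪz/ after sibilants, /s/ after other voiceless consonants, and /z/ after other voiced sounds.
So the plural -s on *glass* is pronounced /ɪz/.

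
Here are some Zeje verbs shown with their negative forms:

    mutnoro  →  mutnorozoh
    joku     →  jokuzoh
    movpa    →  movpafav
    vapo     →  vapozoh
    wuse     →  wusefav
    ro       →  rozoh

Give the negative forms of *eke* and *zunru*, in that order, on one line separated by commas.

ekefav, zunruzoh

The pattern is rounding harmony: -zoh when the last vowel of the stem is a rounded vowel (*mutnoro*, *joku*, *vapo*, *ro*); -fav when the last vowel of the stem is an unrounded vowel (*movpa*, *wuse*).
*eke* — last vowel /e/ (an unrounded vowel) → -fav → *ekefav*.
*zunru*: last vowel = /u/, a rounded vowel → -zoh → *zunruzoh*.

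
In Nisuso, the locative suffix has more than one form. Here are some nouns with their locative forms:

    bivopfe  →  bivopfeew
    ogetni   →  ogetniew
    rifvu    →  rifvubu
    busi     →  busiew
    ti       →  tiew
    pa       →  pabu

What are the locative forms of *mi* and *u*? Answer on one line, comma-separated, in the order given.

miew, ubu

The pattern is front/back vowel harmony: -ew when the last vowel of the stem is a front vowel (*bivopfe*, *ogetni*, *busi*, *ti*); -bu when the last vowel of the stem is a back vowel (*rifvu*, *pa*).
The last vowel of *mi* is /i/, which is a front vowel, so the suffix is -ew, giving *miew*.
The last vowel of *u* is /u/, which is a back vowel, so the suffix is -bu, giving *ubu*.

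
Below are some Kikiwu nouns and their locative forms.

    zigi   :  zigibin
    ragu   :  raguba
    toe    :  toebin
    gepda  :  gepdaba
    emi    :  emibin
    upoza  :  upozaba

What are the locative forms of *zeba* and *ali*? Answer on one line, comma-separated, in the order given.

The pattern is front/back vowel harmony: -bin when the last vowel of the stem is a front vowel (*zigi*, *toe*, *emi*); -ba when the last vowel of the stem is a back vowel (*ragu*, *gepda*, *upoza*).
*zeba* — last vowel /a/ (a back vowel) → -ba → *zebaba*.
*ali* — last vowel /i/ (a front vowel) → -bin → *alibin*.

zebaba, alibin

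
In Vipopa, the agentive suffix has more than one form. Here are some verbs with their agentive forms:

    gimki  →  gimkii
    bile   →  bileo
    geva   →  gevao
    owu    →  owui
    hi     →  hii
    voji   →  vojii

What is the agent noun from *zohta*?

zohtao

The suffix is conditioned by the last vowel: -i when the last vowel of the stem is a high vowel (*gimki*, *owu*, *hi*, *voji*); -o when the last vowel of the stem is a non-high vowel (*bile*, *geva*).
*zohta* — last vowel /a/ (a non-high vowel) → -o → *zohtao*.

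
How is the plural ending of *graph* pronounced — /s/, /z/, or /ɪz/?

/s/

The stem *graph* ends in a voiceless non-sibilant consonant.
The plural suffix surfaces as /ɪz/ after sibilants, /s/ after other voiceless consonants, and /z/ after other voiced sounds.
So the plural -s on *graph* is pronounced /s/.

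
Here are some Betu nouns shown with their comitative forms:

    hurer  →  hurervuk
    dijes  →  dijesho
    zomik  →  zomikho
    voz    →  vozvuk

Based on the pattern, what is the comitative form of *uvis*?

uvisho

The alternation tracks the final consonant of the stem — -ho when the stem ends in a voiceless consonant (*dijes*, *zomik*); -vuk when the stem ends in a voiced consonant (*hurer*, *voz*).
The final consonant of *uvis* is /s/, which is voiceless, so the suffix is -ho, giving *uvisho*.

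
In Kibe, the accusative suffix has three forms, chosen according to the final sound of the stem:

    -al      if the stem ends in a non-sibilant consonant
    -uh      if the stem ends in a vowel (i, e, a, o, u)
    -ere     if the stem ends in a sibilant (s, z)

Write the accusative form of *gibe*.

*gibe* — final sound /e/ (a vowel) → -uh → *gibeuh*.

gibeuh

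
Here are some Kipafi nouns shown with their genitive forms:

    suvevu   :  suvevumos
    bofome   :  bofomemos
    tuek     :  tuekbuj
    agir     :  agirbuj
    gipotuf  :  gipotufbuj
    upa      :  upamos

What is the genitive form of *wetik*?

wetikbuj

The suffix is conditioned by the final sound: -buj when the stem ends in a consonant (*tuek*, *agir*, *gipotuf*); -mos when the stem ends in a vowel (*suvevu*, *bofome*, *upa*).
Since the final sound of *wetik* is /k/ (a consonant), it takes -buj, giving *wetikbuj*.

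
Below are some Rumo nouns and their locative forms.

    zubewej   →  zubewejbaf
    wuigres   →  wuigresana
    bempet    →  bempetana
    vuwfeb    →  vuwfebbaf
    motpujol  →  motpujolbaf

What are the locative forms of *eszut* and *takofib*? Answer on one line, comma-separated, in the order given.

The pattern is voicing of the final consonant: -ana when the stem ends in a voiceless consonant (*wuigres*, *bempet*); -baf when the stem ends in a voiced consonant (*zubewej*, *vuwfeb*, *motpujol*).
The final consonant of *eszut* is /t/, which is voiceless, so the suffix is -ana, giving *eszutana*.
*takofib* — final consonant /b/ (voiced) → -baf → *takofibbaf*.

eszutana, takofibbaf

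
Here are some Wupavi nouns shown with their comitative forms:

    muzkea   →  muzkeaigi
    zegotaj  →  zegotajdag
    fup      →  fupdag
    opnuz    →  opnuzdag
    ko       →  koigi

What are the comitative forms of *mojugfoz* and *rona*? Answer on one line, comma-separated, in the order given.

The pattern is consonant vs. vowel: -dag when the stem ends in a consonant (*zegotaj*, *fup*, *opnuz*); -igi when the stem ends in a vowel (*muzkea*, *ko*).
The final sound of *mojugfoz* is /z/, which is a consonant, so the suffix is -dag, giving *mojugfozdag*.
*rona* — final sound /a/ (a vowel) → -igi → *ronaigi*.

mojugfozdag, ronaigi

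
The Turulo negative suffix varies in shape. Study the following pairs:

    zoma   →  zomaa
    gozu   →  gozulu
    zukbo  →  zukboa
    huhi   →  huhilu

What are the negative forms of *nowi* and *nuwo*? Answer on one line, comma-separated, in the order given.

nowilu, nuwoa

The suffix is conditioned by the last vowel: -lu when the last vowel of the stem is a high vowel (*gozu*, *huhi*); -a when the last vowel of the stem is a non-high vowel (*zoma*, *zukbo*).
The last vowel of *nowi* is /i/, which is a high vowel, so the suffix is -lu, giving *nowilu*.
*nuwo* — last vowel /o/ (a non-high vowel) → -a → *nuwoa*.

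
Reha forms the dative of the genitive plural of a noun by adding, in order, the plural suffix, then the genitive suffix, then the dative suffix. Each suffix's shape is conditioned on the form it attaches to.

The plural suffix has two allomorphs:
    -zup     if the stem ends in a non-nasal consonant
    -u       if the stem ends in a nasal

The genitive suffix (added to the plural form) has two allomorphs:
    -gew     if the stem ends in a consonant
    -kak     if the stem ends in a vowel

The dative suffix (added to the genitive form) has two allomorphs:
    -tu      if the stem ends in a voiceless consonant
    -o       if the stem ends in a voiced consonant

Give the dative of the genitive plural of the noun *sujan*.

*sujan* — final consonant /n/ (a nasal) → -u → *sujanu*.
The plural form *sujanu*: final sound = /u/, a vowel → -kak → *sujanukak*.
Since the final consonant of the genitive form *sujanukak* is /k/ (voiceless), it takes -tu, giving *sujanukaktu*.

sujanukaktu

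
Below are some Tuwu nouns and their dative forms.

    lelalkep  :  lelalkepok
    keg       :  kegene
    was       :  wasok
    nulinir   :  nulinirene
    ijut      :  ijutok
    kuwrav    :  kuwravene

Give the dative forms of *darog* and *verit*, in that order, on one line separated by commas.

darogene, veritok

The pattern is voicing of the final consonant: -ok when the stem ends in a voiceless consonant (*lelalkep*, *was*, *ijut*); -ene when the stem ends in a voiced consonant (*keg*, *nulinir*, *kuwrav*).
Since the final consonant of *darog* is /g/ (voiced), it takes -ene, giving *darogene*.
*verit*: final consonant = /t/, voiceless → -ok → *veritok*.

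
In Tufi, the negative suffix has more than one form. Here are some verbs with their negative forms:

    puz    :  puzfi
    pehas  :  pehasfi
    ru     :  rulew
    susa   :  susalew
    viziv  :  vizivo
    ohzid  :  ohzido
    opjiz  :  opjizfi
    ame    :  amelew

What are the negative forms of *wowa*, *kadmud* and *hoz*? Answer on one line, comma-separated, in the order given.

The pattern is sibilance of the final sound: -fi when the stem ends in a sibilant (*puz*, *pehas*, *opjiz*); -o when the stem ends in a non-sibilant consonant (*viziv*, *ohzid*); -lew when the stem ends in a vowel (*ru*, *susa*, *ame*).
Since the final sound of *wowa* is /a/ (a vowel), it takes -lew, giving *wowalew*.
Since the final sound of *kadmud* is /d/ (a non-sibilant consonant), it takes -o, giving *kadmudo*.
Since the final sound of *hoz* is /z/ (a sibilant), it takes -fi, giving *hozfi*.

wowalew, kadmudo, hozfi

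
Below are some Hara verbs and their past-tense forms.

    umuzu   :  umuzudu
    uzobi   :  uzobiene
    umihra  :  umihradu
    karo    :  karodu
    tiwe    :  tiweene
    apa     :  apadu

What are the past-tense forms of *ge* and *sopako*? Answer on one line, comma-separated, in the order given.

geene, sopakodu

The alternation tracks the last vowel of the stem — -ene when the last vowel of the stem is a front vowel (*uzobi*, *tiwe*); -du when the last vowel of the stem is a back vowel (*umuzu*, *umihra*, *karo*, *apa*).
The last vowel of *ge* is /e/, which is a front vowel, so the suffix is -ene, giving *geene*.
Since the last vowel of *sopako* is /o/ (a back vowel), it takes -du, giving *sopakodu*.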